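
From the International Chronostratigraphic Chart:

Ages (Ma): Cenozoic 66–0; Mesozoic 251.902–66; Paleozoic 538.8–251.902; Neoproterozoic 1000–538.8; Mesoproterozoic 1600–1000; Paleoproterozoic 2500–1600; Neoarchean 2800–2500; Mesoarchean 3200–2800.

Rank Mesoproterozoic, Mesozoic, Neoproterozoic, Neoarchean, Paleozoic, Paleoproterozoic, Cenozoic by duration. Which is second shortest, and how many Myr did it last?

Durations: Mesoproterozoic 600; Mesozoic 185.902; Neoproterozoic 461.2; Neoarchean 300; Paleozoic 286.898; Paleoproterozoic 900; Cenozoic 66 Myr.
Sorted shortest-first: Cenozoic (66), Mesozoic (185.902), Paleozoic (286.898), Neoarchean (300), Neoproterozoic (461.2), Mesoproterozoic (600), Paleoproterozoic (900).
The second shortest is Mesozoic at 185.902 Myr.

Mesozoic, 185.902 million years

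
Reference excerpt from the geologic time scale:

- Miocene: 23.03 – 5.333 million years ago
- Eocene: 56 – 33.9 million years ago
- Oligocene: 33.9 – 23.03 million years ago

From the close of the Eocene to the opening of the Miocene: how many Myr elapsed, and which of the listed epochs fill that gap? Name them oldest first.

End of Eocene = 33.9 Ma; start of Miocene = 23.03 Ma.
Gap = 33.9 − 23.03 = 10.87 Myr.
Epochs wholly inside 33.9–23.03 Ma: Oligocene (33.9–23.03).

10.87 million years; Oligocene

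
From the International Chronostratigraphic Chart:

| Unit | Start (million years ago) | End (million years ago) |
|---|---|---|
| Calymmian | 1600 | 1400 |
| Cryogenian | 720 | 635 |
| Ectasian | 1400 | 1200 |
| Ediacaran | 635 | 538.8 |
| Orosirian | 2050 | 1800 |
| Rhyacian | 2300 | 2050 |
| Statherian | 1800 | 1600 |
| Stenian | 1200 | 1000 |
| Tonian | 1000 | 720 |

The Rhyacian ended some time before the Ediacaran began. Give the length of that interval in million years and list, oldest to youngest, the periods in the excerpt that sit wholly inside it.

The Rhyacian closes at 2050 Ma and the Ediacaran opens at 635 Ma, so the interval is 2050 − 635 = 1415 Myr.
A period fits inside if it starts at or after 2050 Ma and ends at or before 635 Ma; oldest first that gives Orosirian, Statherian, Calymmian, Ectasian, Stenian, Tonian, Cryogenian.

1415 million years; Orosirian, Statherian, Calymmian, Ectasian, Stenian, Tonian, Cryogenian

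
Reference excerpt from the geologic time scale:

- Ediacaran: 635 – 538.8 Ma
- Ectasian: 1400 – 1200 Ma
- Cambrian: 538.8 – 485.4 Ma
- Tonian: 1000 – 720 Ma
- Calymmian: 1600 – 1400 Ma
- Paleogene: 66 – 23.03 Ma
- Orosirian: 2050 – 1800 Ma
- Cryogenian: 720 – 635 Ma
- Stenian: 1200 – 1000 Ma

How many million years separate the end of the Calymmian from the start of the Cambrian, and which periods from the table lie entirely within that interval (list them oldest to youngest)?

End of Calymmian = 1400 Ma; start of Cambrian = 538.8 Ma.
Gap = 1400 − 538.8 = 861.2 Myr.
Periods wholly inside 1400–538.8 Ma: Ectasian (1400–1200), Stenian (1200–1000), Tonian (1000–720), Cryogenian (720–635), Ediacaran (635–538.8).

861.2 million years; Ectasian, Stenian, Tonian, Cryogenian, Ediacaran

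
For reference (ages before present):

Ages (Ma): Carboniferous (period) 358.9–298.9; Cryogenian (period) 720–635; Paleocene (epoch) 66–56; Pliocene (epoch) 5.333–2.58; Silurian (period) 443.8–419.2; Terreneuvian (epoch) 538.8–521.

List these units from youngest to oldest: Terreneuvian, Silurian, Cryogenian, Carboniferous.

The oldest of these is Cryogenian (starts 720 Ma) and the youngest is Carboniferous (ends 298.9 Ma).
In between, by decreasing start age: Terreneuvian (538.8), Silurian (443.8).
Listing youngest first means reversing that sequence.

Carboniferous, then Silurian, then Terreneuvian, then Cryogenian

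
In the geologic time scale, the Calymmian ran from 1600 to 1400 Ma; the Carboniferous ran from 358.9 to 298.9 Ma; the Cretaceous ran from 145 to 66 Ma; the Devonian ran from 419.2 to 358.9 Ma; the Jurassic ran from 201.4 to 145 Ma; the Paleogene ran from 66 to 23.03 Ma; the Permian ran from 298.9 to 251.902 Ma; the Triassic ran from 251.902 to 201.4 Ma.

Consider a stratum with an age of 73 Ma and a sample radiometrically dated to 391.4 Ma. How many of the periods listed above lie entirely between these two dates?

391.4 Ma sits inside the Devonian (419.2–358.9) and 73 Ma inside the Cretaceous (145–66); neither of those is wholly between the two dates.
The listed periods lying completely between them are Carboniferous, Permian, Triassic, Jurassic — 4 in all.

4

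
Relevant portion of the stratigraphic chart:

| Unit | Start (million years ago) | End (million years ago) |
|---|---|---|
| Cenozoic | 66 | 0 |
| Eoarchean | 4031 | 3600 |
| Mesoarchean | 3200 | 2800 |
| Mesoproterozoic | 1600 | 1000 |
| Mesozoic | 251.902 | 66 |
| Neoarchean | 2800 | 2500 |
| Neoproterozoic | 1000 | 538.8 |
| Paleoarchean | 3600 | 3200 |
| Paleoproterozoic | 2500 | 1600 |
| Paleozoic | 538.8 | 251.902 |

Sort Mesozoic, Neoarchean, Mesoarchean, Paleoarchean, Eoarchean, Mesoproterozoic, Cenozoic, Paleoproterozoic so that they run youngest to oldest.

Sorting by start age (ascending Ma, since larger Ma = older): Cenozoic start 66, Mesozoic start 251.902, Mesoproterozoic start 1600, Paleoproterozoic start 2500, Neoarchean start 2800, Mesoarchean start 3200, Paleoarchean start 3600, Eoarchean start 4031.

Cenozoic, Mesozoic, Mesoproterozoic, Paleoproterozoic, Neoarchean, Mesoarchean, Paleoarchean, Eoarchean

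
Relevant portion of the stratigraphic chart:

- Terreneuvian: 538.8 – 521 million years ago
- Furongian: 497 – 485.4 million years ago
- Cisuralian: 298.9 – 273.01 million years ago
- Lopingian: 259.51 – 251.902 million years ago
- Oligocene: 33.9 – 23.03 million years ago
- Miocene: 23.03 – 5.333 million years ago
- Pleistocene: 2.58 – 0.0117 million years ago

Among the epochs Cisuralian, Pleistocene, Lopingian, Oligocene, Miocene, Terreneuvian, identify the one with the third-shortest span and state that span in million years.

Oligocene, 10.87 million years

Durations: Cisuralian 25.89; Pleistocene 2.5683; Lopingian 7.608; Oligocene 10.87; Miocene 17.697; Terreneuvian 17.8 Myr.
Sorted shortest-first: Pleistocene (2.5683), Lopingian (7.608), Oligocene (10.87), Miocene (17.697), Terreneuvian (17.8), Cisuralian (25.89).
The third shortest is Oligocene at 10.87 Myr.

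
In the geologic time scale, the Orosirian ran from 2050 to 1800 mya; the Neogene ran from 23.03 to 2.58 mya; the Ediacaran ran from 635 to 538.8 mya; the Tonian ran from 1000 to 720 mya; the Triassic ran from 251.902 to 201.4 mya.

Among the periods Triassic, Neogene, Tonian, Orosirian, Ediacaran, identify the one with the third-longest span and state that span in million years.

Durations: Triassic 50.502; Neogene 20.45; Tonian 280; Orosirian 250; Ediacaran 96.2 Myr.
Sorted longest-first: Tonian (280), Orosirian (250), Ediacaran (96.2), Triassic (50.502), Neogene (20.45).
The third longest is Ediacaran at 96.2 Myr.

Ediacaran, 96.2 million years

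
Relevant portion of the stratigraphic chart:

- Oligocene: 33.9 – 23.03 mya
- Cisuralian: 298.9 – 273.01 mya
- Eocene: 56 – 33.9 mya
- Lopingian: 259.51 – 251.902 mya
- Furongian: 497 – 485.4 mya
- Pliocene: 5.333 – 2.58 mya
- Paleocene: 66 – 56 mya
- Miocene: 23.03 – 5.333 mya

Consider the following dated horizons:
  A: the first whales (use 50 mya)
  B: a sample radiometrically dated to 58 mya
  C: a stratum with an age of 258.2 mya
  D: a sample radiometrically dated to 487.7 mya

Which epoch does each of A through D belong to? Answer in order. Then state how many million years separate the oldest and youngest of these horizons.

A — Eocene; B — Paleocene; C — Lopingian; D — Furongian; span 437.7 million years

Match each age against the start–end ranges in the excerpt: A = 50 Ma → Eocene (56–33.9); B = 58 Ma → Paleocene (66–56); C = 258.2 Ma → Lopingian (259.51–251.902); D = 487.7 Ma → Furongian (497–485.4).
The largest age is 487.7 Ma and the smallest is 50 Ma; their difference is 437.7 Myr.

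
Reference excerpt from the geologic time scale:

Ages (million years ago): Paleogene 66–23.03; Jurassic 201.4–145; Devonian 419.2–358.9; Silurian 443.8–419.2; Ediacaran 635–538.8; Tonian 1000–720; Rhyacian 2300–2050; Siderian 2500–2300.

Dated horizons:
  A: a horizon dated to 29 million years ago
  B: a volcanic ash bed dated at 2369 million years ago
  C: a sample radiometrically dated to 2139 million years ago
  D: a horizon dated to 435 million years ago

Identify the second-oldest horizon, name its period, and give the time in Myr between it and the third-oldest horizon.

C, in the Rhyacian; 1704 million years to D

Larger Ma means older, so oldest first: B 2369 > C 2139 > D 435 > A 29.
Counting 2 along gives C (2139 Ma); the excerpt puts that inside the Rhyacian, 2300–2050 Ma.
Next in line is D (435 Ma), and 2139 − 435 = 1704 Myr.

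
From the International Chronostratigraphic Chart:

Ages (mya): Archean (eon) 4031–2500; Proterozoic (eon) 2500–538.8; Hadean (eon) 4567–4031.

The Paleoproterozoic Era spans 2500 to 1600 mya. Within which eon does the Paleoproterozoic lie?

Proterozoic

The Paleoproterozoic (2500–1600 Ma) lies entirely within 2500–538.8 Ma, the Proterozoic Eon.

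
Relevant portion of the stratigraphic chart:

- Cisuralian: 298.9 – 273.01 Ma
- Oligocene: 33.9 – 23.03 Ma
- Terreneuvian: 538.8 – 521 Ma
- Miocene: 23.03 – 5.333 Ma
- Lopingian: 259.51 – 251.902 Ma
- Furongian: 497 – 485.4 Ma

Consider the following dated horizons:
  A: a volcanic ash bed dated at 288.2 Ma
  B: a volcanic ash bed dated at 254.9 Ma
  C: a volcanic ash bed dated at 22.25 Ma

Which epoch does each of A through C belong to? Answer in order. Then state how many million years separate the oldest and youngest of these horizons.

Match each age against the start–end ranges in the excerpt: A = 288.2 Ma → Cisuralian (298.9–273.01); B = 254.9 Ma → Lopingian (259.51–251.902); C = 22.25 Ma → Miocene (23.03–5.333).
The largest age is 288.2 Ma and the smallest is 22.25 Ma; their difference is 265.95 Myr.

A — Cisuralian; B — Lopingian; C — Miocene; span 265.95 million years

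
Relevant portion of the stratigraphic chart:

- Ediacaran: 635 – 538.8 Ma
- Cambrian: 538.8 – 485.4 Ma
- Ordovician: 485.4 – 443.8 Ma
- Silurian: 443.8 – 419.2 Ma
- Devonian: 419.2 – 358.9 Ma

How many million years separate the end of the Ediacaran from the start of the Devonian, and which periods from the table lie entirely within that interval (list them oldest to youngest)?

End of Ediacaran = 538.8 Ma; start of Devonian = 419.2 Ma.
Gap = 538.8 − 419.2 = 119.6 Myr.
Periods wholly inside 538.8–419.2 Ma: Cambrian (538.8–485.4), Ordovician (485.4–443.8), Silurian (443.8–419.2).

119.6 million years; Cambrian, Ordovician, Silurian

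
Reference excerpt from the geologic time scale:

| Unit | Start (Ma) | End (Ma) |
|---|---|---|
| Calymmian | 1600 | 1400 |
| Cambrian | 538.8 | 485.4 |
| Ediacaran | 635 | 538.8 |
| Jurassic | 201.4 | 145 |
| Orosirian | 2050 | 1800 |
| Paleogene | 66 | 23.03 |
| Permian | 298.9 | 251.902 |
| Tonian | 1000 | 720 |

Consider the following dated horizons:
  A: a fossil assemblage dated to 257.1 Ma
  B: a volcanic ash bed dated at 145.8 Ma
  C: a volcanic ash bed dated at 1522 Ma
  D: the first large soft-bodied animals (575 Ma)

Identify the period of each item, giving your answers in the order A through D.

A — Permian; B — Jurassic; C — Calymmian; D — Ediacaran

A: 257.1 Ma lies in 298.9–251.902 Ma, so Permian.
B: 145.8 Ma lies in 201.4–145 Ma, so Jurassic.
C: 1522 Ma lies in 1600–1400 Ma, so Calymmian.
D: 575 Ma lies in 635–538.8 Ma, so Ediacaran.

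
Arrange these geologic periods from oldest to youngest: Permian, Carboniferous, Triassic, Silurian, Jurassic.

Silurian, Carboniferous, Permian, Triassic, Jurassic

Group by era (each group listed oldest first) — Paleozoic: Silurian, Carboniferous, Permian; Mesozoic: Triassic, Jurassic. The eras run Paleozoic → Mesozoic → Cenozoic. Concatenating the groups in that era order gives oldest to youngest directly.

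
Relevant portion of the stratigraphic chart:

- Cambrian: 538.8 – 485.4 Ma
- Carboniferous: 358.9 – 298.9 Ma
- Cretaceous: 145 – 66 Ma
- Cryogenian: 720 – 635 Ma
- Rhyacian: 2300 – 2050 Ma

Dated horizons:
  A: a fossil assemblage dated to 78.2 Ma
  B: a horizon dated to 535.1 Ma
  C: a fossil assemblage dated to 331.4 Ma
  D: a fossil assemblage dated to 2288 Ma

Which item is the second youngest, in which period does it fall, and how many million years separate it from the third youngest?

Sorted youngest-first by Ma: A (78.2), C (331.4), B (535.1), D (2288).
The second youngest is C at 331.4 Ma, which lies in 358.9–298.9 Ma: the Carboniferous.
The third youngest is B at 535.1 Ma; separation = |331.4 − 535.1| = 203.7 Myr.

C, in the Carboniferous; 203.7 million years to B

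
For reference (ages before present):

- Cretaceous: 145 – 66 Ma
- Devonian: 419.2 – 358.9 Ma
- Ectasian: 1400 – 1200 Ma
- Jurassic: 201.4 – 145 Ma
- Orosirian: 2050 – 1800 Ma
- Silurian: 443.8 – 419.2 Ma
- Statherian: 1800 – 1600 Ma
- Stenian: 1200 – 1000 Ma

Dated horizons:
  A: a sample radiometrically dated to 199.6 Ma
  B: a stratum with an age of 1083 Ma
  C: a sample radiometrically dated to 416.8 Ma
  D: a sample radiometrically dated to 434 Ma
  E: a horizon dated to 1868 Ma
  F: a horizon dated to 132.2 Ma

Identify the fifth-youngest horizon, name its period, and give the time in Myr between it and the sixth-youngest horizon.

Sorted youngest-first by Ma: F (132.2), A (199.6), C (416.8), D (434), B (1083), E (1868).
The fifth youngest is B at 1083 Ma, which lies in 1200–1000 Ma: the Stenian.
The sixth youngest is E at 1868 Ma; separation = |1083 − 1868| = 785 Myr.

B, in the Stenian; 785 million years to E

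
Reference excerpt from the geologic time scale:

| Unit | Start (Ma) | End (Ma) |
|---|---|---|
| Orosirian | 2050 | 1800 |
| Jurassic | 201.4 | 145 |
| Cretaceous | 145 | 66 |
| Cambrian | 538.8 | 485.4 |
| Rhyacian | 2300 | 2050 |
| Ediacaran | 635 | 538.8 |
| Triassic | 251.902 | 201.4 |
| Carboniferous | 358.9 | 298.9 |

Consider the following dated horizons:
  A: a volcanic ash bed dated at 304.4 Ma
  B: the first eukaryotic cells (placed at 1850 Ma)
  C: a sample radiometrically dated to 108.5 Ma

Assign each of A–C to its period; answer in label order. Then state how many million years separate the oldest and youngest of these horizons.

Match each age against the start–end ranges in the excerpt: A = 304.4 Ma → Carboniferous (358.9–298.9); B = 1850 Ma → Orosirian (2050–1800); C = 108.5 Ma → Cretaceous (145–66).
The largest age is 1850 Ma and the smallest is 108.5 Ma; their difference is 1741.5 Myr.

A — Carboniferous; B — Orosirian; C — Cretaceous; span 1741.5 million years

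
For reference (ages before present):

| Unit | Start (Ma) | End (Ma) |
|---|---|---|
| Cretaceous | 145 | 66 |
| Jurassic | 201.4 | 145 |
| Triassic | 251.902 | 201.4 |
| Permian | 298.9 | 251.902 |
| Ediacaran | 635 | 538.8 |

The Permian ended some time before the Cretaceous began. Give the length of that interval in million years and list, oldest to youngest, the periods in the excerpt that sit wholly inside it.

End of Permian = 251.902 Ma; start of Cretaceous = 145 Ma.
Gap = 251.902 − 145 = 106.902 Myr.
Periods wholly inside 251.902–145 Ma: Triassic (251.902–201.4), Jurassic (201.4–145).

106.902 million years; Triassic, Jurassic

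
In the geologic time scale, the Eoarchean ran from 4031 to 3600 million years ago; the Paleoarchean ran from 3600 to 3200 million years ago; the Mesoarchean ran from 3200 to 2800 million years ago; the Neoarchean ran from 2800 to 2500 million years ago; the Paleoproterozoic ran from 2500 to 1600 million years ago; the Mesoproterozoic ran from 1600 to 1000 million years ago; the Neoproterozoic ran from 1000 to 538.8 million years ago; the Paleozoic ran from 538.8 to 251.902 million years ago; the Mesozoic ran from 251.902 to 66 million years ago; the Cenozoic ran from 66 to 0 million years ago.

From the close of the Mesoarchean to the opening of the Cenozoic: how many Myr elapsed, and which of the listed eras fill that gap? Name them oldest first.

2734 million years; Neoarchean, Paleoproterozoic, Mesoproterozoic, Neoproterozoic, Paleozoic, Mesozoic

The Mesoarchean closes at 2800 Ma and the Cenozoic opens at 66 Ma, so the interval is 2800 − 66 = 2734 Myr.
An era fits inside if it starts at or after 2800 Ma and ends at or before 66 Ma; oldest first that gives Neoarchean, Paleoproterozoic, Mesoproterozoic, Neoproterozoic, Paleozoic, Mesozoic.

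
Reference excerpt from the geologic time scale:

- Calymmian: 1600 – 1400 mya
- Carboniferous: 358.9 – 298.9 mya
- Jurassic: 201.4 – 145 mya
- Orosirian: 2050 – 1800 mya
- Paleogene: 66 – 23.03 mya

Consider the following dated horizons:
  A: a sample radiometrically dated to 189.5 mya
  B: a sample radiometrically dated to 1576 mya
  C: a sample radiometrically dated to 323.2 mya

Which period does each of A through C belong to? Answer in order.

Match each age against the start–end ranges in the excerpt: A = 189.5 Ma → Jurassic (201.4–145); B = 1576 Ma → Calymmian (1600–1400); C = 323.2 Ma → Carboniferous (358.9–298.9).

A — Jurassic; B — Calymmian; C — Carboniferous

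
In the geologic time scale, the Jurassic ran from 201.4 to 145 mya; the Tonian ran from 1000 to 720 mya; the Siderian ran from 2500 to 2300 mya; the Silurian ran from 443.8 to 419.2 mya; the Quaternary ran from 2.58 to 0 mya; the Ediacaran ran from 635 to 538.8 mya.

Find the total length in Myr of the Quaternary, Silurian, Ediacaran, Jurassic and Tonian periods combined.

459.78 million years

Duration is start − end for each: (2.58 − 0) + (443.8 − 419.2) + (635 − 538.8) + (201.4 − 145) + (1000 − 720).
That is 2.58 + 24.6 + 96.2 + 56.4 + 280, which totals 459.78 million years.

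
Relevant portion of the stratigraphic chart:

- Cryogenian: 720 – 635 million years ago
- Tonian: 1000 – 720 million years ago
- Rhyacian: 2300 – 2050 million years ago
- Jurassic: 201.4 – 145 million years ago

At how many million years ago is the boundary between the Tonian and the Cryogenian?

The Tonian ends and the Cryogenian begins at 720 million years ago.

720 million years ago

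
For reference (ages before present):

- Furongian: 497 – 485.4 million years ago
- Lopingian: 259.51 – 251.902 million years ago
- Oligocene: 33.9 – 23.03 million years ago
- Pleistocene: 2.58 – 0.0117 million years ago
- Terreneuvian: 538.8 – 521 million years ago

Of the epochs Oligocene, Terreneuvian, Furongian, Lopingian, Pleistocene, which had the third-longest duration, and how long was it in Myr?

Durations: Oligocene 10.87; Terreneuvian 17.8; Furongian 11.6; Lopingian 7.608; Pleistocene 2.5683 Myr.
Sorted longest-first: Terreneuvian (17.8), Furongian (11.6), Oligocene (10.87), Lopingian (7.608), Pleistocene (2.5683).
The third longest is Oligocene at 10.87 Myr.

Oligocene, 10.87 million years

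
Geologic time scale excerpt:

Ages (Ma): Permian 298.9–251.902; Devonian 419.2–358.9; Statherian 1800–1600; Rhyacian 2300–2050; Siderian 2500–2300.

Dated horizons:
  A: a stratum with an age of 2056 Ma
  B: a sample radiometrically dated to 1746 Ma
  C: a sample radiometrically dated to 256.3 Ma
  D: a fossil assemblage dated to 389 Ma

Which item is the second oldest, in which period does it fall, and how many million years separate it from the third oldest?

B, in the Statherian; 1357 million years to D

Larger Ma means older, so oldest first: A 2056 > B 1746 > D 389 > C 256.3.
Counting 2 along gives B (1746 Ma); the excerpt puts that inside the Statherian, 1800–1600 Ma.
Next in line is D (389 Ma), and 1746 − 389 = 1357 Myr.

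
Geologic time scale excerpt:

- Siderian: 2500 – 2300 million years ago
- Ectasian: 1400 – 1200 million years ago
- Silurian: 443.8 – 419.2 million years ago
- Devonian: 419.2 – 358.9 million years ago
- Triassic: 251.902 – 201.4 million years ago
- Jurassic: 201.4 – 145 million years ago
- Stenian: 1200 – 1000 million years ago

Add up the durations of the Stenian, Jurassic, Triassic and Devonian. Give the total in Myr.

Duration is start − end for each: (1200 − 1000) + (201.4 − 145) + (251.902 − 201.4) + (419.2 − 358.9).
That is 200 + 56.4 + 50.502 + 60.3, which totals 367.202 million years.

367.202 million years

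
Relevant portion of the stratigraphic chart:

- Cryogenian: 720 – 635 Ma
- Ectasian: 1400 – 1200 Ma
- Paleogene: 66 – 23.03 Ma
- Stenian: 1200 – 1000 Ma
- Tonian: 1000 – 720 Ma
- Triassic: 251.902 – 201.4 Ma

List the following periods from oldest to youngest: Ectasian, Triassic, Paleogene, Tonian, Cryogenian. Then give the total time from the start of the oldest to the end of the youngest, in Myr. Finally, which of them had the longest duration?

Ectasian → Tonian → Cryogenian → Triassic → Paleogene; total span 1376.97 Myr; longest is Tonian

Start ages (Ma): Ectasian 1400, Tonian 1000, Cryogenian 720, Triassic 251.902, Paleogene 66.
Ordered oldest to youngest: Ectasian, Tonian, Cryogenian, Triassic, Paleogene.
Span = 1400 − 23.03 = 1376.97 Myr.
Durations: Cryogenian 85, Triassic 50.502, Paleogene 42.97, Ectasian 200, Tonian 280 → longest is Tonian (280 Myr).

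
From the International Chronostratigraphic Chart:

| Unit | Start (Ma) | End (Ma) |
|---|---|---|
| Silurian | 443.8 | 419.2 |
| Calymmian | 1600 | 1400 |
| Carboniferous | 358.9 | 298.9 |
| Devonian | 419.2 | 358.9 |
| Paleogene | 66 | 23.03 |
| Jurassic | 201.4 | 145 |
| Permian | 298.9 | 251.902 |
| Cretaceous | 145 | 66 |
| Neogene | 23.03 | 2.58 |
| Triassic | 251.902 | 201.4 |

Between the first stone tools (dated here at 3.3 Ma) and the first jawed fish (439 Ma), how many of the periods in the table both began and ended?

439 Ma sits inside the Silurian (443.8–419.2) and 3.3 Ma inside the Neogene (23.03–2.58); neither of those is wholly between the two dates.
The listed periods lying completely between them are Devonian, Carboniferous, Permian, Triassic, Jurassic, Cretaceous, Paleogene — 7 in all.

7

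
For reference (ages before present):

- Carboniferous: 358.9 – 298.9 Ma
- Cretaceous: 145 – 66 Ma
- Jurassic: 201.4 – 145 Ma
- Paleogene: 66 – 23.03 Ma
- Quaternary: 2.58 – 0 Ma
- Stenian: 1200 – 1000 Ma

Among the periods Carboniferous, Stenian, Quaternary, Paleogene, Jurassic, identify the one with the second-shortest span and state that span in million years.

Paleogene, 42.97 million years

Durations: Carboniferous 60; Stenian 200; Quaternary 2.58; Paleogene 42.97; Jurassic 56.4 Myr.
Sorted shortest-first: Quaternary (2.58), Paleogene (42.97), Jurassic (56.4), Carboniferous (60), Stenian (200).
The second shortest is Paleogene at 42.97 Myr.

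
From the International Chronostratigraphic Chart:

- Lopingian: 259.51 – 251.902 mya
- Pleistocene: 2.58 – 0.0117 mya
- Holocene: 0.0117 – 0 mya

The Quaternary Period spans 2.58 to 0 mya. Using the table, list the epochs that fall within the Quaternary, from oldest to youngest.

Pleistocene, Holocene

Epochs with both bounds inside 2.58–0 Ma: Pleistocene (2.58–0.0117), Holocene (0.0117–0).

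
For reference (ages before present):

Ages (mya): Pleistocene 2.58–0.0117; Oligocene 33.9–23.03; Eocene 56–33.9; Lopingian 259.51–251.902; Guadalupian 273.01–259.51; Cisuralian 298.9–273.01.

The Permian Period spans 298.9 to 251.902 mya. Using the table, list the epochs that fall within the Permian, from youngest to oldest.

Epochs with both bounds inside 298.9–251.902 Ma: Lopingian (259.51–251.902), Guadalupian (273.01–259.51), Cisuralian (298.9–273.01).

Lopingian, Guadalupian, Cisuralian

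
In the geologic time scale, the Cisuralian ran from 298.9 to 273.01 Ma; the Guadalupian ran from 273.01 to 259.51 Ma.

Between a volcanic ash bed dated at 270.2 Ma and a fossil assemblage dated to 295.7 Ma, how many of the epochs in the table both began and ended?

Checking each listed span, none has both start < 295.7 Ma and end > 270.2 Ma — every epoch straddles one of the two dates or lies outside them — so the count is 0.

0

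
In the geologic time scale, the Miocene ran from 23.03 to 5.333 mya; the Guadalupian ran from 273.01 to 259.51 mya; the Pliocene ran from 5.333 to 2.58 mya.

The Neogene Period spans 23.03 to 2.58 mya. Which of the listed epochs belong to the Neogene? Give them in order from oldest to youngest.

Miocene, Pliocene

Epochs with both bounds inside 23.03–2.58 Ma: Miocene (23.03–5.333), Pliocene (5.333–2.58).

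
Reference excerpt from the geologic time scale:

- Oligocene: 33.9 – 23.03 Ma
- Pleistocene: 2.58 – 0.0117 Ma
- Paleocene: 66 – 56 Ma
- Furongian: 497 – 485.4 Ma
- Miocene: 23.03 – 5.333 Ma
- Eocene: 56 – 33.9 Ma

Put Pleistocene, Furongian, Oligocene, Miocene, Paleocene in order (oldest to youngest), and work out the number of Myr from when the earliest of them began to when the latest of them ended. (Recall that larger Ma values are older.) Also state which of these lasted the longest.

Start ages (Ma): Furongian 497, Paleocene 66, Oligocene 33.9, Miocene 23.03, Pleistocene 2.58.
Ordered oldest to youngest: Furongian, Paleocene, Oligocene, Miocene, Pleistocene.
Span = 497 − 0.0117 = 496.9883 Myr.
Durations: Miocene 17.697, Furongian 11.6, Paleocene 10, Pleistocene 2.5683, Oligocene 10.87 → longest is Miocene (17.697 Myr).

Furongian, Paleocene, Oligocene, Miocene, Pleistocene; total span 496.9883 Myr; longest is Miocene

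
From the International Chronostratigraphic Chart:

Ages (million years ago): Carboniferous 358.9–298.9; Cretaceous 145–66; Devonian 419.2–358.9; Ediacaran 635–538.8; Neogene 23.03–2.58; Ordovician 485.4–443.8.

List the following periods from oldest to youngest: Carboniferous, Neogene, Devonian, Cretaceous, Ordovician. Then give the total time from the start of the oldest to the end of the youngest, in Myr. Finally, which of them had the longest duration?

From the excerpt: Carboniferous 358.9–298.9; Neogene 23.03–2.58; Devonian 419.2–358.9; Cretaceous 145–66; Ordovician 485.4–443.8 (Ma).
Larger Ma is earlier, so the oldest is Ordovician and the youngest is Neogene; oldest to youngest: Ordovician, Devonian, Carboniferous, Cretaceous, Neogene.
Oldest start 485.4 minus youngest end 2.58 gives 482.82 Myr overall.
Individual lengths (start − end): Carboniferous 60; Devonian 60.3; Neogene 20.45; Ordovician 41.6; Cretaceous 79. The largest is Cretaceous at 79 Myr.

Ordovician, Devonian, Carboniferous, Cretaceous, Neogene; total span 482.82 Myr; longest is Cretaceous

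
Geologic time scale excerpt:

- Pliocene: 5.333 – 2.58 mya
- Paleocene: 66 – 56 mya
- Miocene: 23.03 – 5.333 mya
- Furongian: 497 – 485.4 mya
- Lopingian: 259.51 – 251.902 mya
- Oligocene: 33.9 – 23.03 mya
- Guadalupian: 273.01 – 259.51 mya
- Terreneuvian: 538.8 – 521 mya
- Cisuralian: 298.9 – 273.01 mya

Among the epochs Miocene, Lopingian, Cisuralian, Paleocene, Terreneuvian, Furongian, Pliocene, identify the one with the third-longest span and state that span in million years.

Start − end for each: Miocene 23.03 − 5.333 = 17.697; Lopingian 259.51 − 251.902 = 7.608; Cisuralian 298.9 − 273.01 = 25.89; Paleocene 66 − 56 = 10; Terreneuvian 538.8 − 521 = 17.8; Furongian 497 − 485.4 = 11.6; Pliocene 5.333 − 2.58 = 2.753.
Ranking these from longest: Cisuralian > Terreneuvian > Miocene > Furongian > Paleocene > Lopingian > Pliocene.
Position 3 in that ranking is Miocene, which lasted 17.697 Myr.

Miocene, 17.697 million years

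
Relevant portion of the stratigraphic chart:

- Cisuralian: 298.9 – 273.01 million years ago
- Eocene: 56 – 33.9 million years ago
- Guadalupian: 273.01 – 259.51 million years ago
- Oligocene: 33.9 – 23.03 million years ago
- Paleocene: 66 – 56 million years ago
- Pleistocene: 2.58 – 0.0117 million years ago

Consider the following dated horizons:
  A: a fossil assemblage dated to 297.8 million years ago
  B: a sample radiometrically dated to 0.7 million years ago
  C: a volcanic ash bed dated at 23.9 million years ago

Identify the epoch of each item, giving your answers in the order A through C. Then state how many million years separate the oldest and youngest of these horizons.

A — Cisuralian; B — Pleistocene; C — Oligocene; span 297.1 million years

A: 297.8 Ma lies in 298.9–273.01 Ma, so Cisuralian.
B: 0.7 Ma lies in 2.58–0.0117 Ma, so Pleistocene.
C: 23.9 Ma lies in 33.9–23.03 Ma, so Oligocene.
Oldest = 297.8 Ma, youngest = 0.7 Ma → span 297.1 Myr.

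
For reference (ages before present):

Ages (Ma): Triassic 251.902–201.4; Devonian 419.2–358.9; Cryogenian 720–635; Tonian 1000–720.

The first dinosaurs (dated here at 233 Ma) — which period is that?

Triassic

233 Ma lies between 251.902 and 201.4 Ma, so it falls in the Triassic.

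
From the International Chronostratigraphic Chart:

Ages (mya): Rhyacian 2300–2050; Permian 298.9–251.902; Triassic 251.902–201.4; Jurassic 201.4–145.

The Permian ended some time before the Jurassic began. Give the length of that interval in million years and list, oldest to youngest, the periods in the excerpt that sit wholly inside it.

End of Permian = 251.902 Ma; start of Jurassic = 201.4 Ma.
Gap = 251.902 − 201.4 = 50.502 Myr.
Periods wholly inside 251.902–201.4 Ma: Triassic (251.902–201.4).

50.502 million years; Triassic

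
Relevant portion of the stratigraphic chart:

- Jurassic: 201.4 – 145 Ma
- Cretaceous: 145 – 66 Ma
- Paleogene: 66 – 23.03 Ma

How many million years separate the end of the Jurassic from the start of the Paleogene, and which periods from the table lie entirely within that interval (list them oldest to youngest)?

The Jurassic closes at 145 Ma and the Paleogene opens at 66 Ma, so the interval is 145 − 66 = 79 Myr.
A period fits inside if it starts at or after 145 Ma and ends at or before 66 Ma; oldest first that gives Cretaceous.

79 million years; Cretaceous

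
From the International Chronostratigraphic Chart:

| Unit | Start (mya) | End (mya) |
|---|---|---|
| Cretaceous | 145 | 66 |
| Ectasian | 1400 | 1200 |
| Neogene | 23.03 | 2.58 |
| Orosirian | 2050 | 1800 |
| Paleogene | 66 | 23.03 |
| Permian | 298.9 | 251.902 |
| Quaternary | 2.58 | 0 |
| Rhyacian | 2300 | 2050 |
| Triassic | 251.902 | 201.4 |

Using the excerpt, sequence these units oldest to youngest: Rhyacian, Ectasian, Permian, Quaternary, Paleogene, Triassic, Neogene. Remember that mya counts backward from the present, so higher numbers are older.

The oldest of these is Rhyacian (starts 2300 Ma) and the youngest is Quaternary (ends 0 Ma).
In between, by decreasing start age: Ectasian (1400), Permian (298.9), Triassic (251.902), Paleogene (66), Neogene (23.03).

Rhyacian, Ectasian, Permian, Triassic, Paleogene, Neogene, Quaternary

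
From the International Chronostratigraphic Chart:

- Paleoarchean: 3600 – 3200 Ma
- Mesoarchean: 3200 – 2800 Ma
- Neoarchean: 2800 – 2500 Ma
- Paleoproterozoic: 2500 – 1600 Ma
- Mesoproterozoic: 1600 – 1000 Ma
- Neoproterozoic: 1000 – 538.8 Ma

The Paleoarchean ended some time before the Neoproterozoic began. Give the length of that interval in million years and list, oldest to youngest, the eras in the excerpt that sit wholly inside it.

2200 million years; Mesoarchean, Neoarchean, Paleoproterozoic, Mesoproterozoic

End of Paleoarchean = 3200 Ma; start of Neoproterozoic = 1000 Ma.
Gap = 3200 − 1000 = 2200 Myr.
Eras wholly inside 3200–1000 Ma: Mesoarchean (3200–2800), Neoarchean (2800–2500), Paleoproterozoic (2500–1600), Mesoproterozoic (1600–1000).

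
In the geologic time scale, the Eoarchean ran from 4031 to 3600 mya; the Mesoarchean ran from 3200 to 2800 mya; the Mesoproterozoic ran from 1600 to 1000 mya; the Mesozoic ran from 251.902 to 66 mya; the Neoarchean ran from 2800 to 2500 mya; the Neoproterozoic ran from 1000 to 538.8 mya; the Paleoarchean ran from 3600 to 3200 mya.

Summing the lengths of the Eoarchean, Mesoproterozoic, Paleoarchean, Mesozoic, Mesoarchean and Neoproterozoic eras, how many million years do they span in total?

2478.102 million years

Each duration: Eoarchean = 431; Mesoproterozoic = 600; Paleoarchean = 400; Mesozoic = 185.902; Mesoarchean = 400; Neoproterozoic = 461.2.
Sum: 431 + 600 + 400 + 185.902 + 400 + 461.2 = 2478.102 Myr.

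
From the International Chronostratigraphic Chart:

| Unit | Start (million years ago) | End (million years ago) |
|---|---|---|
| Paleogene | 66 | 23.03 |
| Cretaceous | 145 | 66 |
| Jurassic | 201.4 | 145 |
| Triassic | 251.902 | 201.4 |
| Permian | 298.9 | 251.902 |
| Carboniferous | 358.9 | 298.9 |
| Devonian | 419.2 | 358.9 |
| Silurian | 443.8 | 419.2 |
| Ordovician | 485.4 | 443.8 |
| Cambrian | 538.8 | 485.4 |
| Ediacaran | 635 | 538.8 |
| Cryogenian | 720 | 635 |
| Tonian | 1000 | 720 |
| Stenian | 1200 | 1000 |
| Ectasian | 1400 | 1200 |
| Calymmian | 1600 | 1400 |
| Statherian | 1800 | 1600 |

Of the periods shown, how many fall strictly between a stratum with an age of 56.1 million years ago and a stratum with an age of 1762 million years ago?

1762 Ma sits inside the Statherian (1800–1600) and 56.1 Ma inside the Paleogene (66–23.03); neither of those is wholly between the two dates.
The listed periods lying completely between them are Calymmian, Ectasian, Stenian, Tonian, Cryogenian, Ediacaran, Cambrian, Ordovician, Silurian, Devonian, Carboniferous, Permian, Triassic, Jurassic, Cretaceous — 15 in all.

15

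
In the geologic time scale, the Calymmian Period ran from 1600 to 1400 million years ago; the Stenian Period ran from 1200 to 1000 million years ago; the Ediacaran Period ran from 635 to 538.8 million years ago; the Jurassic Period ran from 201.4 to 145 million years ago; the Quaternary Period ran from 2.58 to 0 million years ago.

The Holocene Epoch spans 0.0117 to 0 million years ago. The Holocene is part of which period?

Quaternary

The Holocene (0.0117–0 Ma) lies entirely within 2.58–0 Ma, the Quaternary Period.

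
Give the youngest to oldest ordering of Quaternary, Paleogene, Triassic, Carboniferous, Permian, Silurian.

Quaternary, Paleogene, Triassic, Permian, Carboniferous, Silurian

Group by era (each group listed oldest first) — Paleozoic: Silurian, Carboniferous, Permian; Mesozoic: Triassic; Cenozoic: Paleogene, Quaternary. The eras run Paleozoic → Mesozoic → Cenozoic. Concatenating the groups in that era order and then reversing gives youngest to oldest.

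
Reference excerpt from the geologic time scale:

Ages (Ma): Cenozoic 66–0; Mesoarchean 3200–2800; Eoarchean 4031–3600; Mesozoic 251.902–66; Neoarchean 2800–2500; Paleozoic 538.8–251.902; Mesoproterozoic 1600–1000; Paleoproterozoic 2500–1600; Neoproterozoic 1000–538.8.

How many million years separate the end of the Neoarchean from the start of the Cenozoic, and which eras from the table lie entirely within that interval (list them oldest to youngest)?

2434 million years; Paleoproterozoic, Mesoproterozoic, Neoproterozoic, Paleozoic, Mesozoic

End of Neoarchean = 2500 Ma; start of Cenozoic = 66 Ma.
Gap = 2500 − 66 = 2434 Myr.
Eras wholly inside 2500–66 Ma: Paleoproterozoic (2500–1600), Mesoproterozoic (1600–1000), Neoproterozoic (1000–538.8), Paleozoic (538.8–251.902), Mesozoic (251.902–66).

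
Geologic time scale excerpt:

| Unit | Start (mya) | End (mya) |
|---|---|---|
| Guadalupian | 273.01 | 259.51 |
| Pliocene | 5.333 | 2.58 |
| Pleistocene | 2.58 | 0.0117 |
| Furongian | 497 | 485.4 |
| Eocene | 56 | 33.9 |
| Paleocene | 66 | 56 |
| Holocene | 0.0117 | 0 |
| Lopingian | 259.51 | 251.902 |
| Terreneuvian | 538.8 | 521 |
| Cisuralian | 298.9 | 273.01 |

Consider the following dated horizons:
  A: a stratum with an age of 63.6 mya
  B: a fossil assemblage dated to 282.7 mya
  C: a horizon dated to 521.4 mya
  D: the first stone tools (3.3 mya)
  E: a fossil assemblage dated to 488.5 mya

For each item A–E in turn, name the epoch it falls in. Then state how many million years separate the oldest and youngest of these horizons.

Match each age against the start–end ranges in the excerpt: A = 63.6 Ma → Paleocene (66–56); B = 282.7 Ma → Cisuralian (298.9–273.01); C = 521.4 Ma → Terreneuvian (538.8–521); D = 3.3 Ma → Pliocene (5.333–2.58); E = 488.5 Ma → Furongian (497–485.4).
The largest age is 521.4 Ma and the smallest is 3.3 Ma; their difference is 518.1 Myr.

A — Paleocene; B — Cisuralian; C — Terreneuvian; D — Pliocene; E — Furongian; span 518.1 million years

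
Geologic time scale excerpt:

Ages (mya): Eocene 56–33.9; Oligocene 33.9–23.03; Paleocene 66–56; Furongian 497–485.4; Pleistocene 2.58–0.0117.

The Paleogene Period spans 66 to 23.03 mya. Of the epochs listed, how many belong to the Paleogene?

3

Epochs inside 66–23.03 Ma: Paleocene, Eocene, Oligocene — 3 in total.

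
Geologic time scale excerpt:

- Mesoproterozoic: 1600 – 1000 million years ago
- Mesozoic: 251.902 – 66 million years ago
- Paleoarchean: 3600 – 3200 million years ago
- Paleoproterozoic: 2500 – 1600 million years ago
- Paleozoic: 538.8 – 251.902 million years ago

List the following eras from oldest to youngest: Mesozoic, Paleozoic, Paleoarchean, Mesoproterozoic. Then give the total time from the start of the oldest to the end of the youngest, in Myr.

Paleoarchean, Mesoproterozoic, Paleozoic, Mesozoic; total span 3534 Myr

From the excerpt: Mesozoic 251.902–66; Paleozoic 538.8–251.902; Paleoarchean 3600–3200; Mesoproterozoic 1600–1000 (Ma).
Larger Ma is earlier, so the oldest is Paleoarchean and the youngest is Mesozoic; oldest to youngest: Paleoarchean, Mesoproterozoic, Paleozoic, Mesozoic.
Oldest start 3600 minus youngest end 66 gives 3534 Myr overall.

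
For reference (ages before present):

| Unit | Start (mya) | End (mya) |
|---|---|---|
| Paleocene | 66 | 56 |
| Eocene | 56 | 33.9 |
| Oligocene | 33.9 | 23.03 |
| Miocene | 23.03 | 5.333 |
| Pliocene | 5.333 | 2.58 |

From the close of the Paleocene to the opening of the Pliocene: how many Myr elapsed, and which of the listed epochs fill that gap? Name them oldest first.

50.667 million years; Eocene, Oligocene, Miocene

The Paleocene closes at 56 Ma and the Pliocene opens at 5.333 Ma, so the interval is 56 − 5.333 = 50.667 Myr.
An epoch fits inside if it starts at or after 56 Ma and ends at or before 5.333 Ma; oldest first that gives Eocene, Oligocene, Miocene.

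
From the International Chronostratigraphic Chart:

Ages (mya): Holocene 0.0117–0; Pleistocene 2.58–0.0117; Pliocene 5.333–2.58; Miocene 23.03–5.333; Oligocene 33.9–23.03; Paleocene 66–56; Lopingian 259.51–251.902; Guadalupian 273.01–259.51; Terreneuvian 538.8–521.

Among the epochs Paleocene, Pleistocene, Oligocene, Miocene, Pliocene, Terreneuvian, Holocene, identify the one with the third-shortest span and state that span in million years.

Start − end for each: Paleocene 66 − 56 = 10; Pleistocene 2.58 − 0.0117 = 2.5683; Oligocene 33.9 − 23.03 = 10.87; Miocene 23.03 − 5.333 = 17.697; Pliocene 5.333 − 2.58 = 2.753; Terreneuvian 538.8 − 521 = 17.8; Holocene 0.0117 − 0 = 0.0117.
Ranking these from shortest: Holocene < Pleistocene < Pliocene < Paleocene < Oligocene < Miocene < Terreneuvian.
Position 3 in that ranking is Pliocene, which lasted 2.753 Myr.

Pliocene, 2.753 million years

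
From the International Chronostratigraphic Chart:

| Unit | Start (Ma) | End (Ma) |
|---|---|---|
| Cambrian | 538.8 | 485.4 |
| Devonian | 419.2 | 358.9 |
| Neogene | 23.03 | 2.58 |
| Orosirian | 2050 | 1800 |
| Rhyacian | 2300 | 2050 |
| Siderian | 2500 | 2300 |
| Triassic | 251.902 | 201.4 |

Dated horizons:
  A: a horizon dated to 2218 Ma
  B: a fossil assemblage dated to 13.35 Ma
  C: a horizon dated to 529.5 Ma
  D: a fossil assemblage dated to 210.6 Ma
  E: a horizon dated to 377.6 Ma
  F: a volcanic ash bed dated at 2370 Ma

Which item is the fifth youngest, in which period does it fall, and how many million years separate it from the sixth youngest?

A, in the Rhyacian; 152 million years to F

Sorted youngest-first by Ma: B (13.35), D (210.6), E (377.6), C (529.5), A (2218), F (2370).
The fifth youngest is A at 2218 Ma, which lies in 2300–2050 Ma: the Rhyacian.
The sixth youngest is F at 2370 Ma; separation = |2218 − 2370| = 152 Myr.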